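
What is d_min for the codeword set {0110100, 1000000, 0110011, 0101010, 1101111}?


Comparing all pairs, minimum distance: 3
Can detect 2 errors, correct 1 errors

3


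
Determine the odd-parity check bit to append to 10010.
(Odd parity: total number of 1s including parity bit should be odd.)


Number of 1s in data: 2
Parity bit: 1

1


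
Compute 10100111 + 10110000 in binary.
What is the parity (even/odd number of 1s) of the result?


10100111 = 167
10110000 = 176
Sum = 343 = 101010111
1s count = 6

even parity (6 ones in 101010111)


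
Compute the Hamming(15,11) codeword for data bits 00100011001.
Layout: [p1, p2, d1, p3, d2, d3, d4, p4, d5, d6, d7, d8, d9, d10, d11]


Parity bits: p1=0, p2=1, p3=1, p4=1

010101010011001


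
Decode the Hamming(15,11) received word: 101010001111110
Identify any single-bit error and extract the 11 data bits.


Syndrome = 0: no error detected

Data: 11001111110 (no errors)


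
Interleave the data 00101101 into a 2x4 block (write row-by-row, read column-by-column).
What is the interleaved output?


Matrix:
  0010
  1101
Read columns: 01011001

01011001


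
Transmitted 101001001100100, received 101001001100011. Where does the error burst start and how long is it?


XOR: 000000000000111

Burst at position 12, length 3


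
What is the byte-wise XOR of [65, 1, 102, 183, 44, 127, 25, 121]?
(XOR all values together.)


XOR chain: 65 ^ 1 ^ 102 ^ 183 ^ 44 ^ 127 ^ 25 ^ 121 = 162

162


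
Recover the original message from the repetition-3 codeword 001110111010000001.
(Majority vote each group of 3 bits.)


Groups: 001, 110, 111, 010, 000, 001
Majority votes: 011000

011000


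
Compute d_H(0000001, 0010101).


XOR: 0010100
Count of 1s: 2

2


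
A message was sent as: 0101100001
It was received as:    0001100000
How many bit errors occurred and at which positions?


XOR: 0100000001

2 error(s) at position(s): 1, 9


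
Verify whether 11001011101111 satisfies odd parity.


Number of 1s: 10

No, parity error (10 ones)


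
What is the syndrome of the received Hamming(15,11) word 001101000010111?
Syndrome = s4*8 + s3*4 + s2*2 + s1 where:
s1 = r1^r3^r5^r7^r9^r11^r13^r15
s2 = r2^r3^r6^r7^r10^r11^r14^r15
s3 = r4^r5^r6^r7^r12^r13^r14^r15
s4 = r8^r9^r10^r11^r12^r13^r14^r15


s1=0, s2=1, s3=1, s4=0

Syndrome = 6 (error at position 6)


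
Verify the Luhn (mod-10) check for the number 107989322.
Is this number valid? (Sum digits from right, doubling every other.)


Luhn sum = 43
43 mod 10 = 3

Invalid (Luhn sum mod 10 = 3)


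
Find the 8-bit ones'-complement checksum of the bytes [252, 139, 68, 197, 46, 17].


Sum = 719 mod 256 = 207
Complement = 48

48


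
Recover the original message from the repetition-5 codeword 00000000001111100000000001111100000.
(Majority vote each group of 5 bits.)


Groups: 00000, 00000, 11111, 00000, 00000, 11111, 00000
Majority votes: 0010010

0010010


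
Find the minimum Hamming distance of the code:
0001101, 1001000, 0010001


Comparing all pairs, minimum distance: 3
Can detect 2 errors, correct 1 errors

3


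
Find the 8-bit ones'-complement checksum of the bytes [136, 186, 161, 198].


Sum = 681 mod 256 = 169
Complement = 86

86


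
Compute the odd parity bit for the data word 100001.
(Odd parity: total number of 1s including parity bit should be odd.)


Number of 1s in data: 2
Parity bit: 1

1


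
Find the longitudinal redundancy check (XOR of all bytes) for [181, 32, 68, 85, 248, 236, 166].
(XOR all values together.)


XOR chain: 181 ^ 32 ^ 68 ^ 85 ^ 248 ^ 236 ^ 166 = 54

54


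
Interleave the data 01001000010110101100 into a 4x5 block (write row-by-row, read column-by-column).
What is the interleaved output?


Matrix:
  01001
  00001
  01101
  01100
Read columns: 00001011001100001110

00001011001100001110


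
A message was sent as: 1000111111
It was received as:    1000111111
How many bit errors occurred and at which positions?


XOR: 0000000000

0 errors (received matches sent)


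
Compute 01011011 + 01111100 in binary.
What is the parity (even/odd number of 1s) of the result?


01011011 = 91
01111100 = 124
Sum = 215 = 11010111
1s count = 6

even parity (6 ones in 11010111)


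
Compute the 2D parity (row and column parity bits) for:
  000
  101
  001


Row parities: 001
Column parities: 100

Row P: 001, Col P: 100, Corner: 1


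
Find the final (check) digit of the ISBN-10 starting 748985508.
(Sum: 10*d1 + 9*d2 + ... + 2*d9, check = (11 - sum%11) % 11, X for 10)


Weighted sum: 342
342 mod 11 = 1

Check digit: X


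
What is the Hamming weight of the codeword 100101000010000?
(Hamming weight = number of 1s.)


Counting 1s in 100101000010000

4


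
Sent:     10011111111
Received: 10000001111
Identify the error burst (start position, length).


XOR: 00011110000

Burst at position 3, length 4


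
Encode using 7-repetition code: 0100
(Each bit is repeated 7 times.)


Each bit -> 7 copies

0000000111111100000000000000


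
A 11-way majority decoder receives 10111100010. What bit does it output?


Ones: 6 out of 11
Threshold: 6

1 (6/11 voted 1)


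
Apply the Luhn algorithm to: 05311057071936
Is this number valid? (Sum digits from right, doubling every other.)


Luhn sum = 52
52 mod 10 = 2

Invalid (Luhn sum mod 10 = 2)


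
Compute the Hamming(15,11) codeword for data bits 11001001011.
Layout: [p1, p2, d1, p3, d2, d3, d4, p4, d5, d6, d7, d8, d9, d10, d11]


Parity bits: p1=0, p2=1, p3=0, p4=0

011010001001011


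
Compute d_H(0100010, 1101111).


XOR: 1001101
Count of 1s: 4

4


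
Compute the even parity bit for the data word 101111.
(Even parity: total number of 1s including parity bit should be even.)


Number of 1s in data: 5
Parity bit: 1

1


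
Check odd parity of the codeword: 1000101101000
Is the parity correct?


Number of 1s: 5

Yes, parity is correct (5 ones)


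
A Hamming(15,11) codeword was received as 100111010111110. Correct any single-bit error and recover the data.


Syndrome = 0: no error detected

Data: 01100111110 (no errors)


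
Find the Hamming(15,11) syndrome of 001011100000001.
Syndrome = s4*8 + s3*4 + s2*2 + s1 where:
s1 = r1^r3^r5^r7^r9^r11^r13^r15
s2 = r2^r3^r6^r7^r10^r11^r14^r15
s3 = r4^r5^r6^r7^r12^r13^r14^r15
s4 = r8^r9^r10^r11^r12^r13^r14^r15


s1=0, s2=0, s3=0, s4=1

Syndrome = 8 (error at position 8)


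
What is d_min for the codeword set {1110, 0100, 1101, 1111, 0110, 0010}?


Comparing all pairs, minimum distance: 1
Can detect 0 errors, correct 0 errors

1


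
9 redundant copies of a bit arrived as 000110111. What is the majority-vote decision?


Ones: 5 out of 9
Threshold: 5

1 (5/9 voted 1)


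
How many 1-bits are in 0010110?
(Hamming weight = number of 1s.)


Counting 1s in 0010110

3


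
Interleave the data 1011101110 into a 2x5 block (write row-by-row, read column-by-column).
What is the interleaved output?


Matrix:
  10111
  01110
Read columns: 1001111110

1001111110


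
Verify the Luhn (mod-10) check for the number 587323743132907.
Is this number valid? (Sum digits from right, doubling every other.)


Luhn sum = 76
76 mod 10 = 6

Invalid (Luhn sum mod 10 = 6)


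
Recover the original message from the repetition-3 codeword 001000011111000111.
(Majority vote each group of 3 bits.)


Groups: 001, 000, 011, 111, 000, 111
Majority votes: 001101

001101


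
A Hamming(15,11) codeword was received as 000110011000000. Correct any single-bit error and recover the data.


Syndrome = 0: no error detected

Data: 01001000000 (no errors)


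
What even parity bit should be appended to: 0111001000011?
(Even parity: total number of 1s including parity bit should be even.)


Number of 1s in data: 6
Parity bit: 0

0


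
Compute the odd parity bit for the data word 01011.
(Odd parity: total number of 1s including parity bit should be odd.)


Number of 1s in data: 3
Parity bit: 0

0


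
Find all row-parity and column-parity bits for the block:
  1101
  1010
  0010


Row parities: 101
Column parities: 0101

Row P: 101, Col P: 0101, Corner: 0


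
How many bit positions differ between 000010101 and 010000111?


XOR: 010010010
Count of 1s: 3

3


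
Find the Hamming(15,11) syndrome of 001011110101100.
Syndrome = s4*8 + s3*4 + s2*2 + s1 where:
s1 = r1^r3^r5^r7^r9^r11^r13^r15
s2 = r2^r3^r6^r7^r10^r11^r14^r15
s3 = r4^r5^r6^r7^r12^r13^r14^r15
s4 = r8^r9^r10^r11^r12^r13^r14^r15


s1=0, s2=0, s3=1, s4=0

Syndrome = 4 (error at position 4)


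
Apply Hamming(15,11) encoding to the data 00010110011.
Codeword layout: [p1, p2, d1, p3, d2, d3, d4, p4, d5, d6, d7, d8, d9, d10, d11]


Parity bits: p1=1, p2=1, p3=1, p4=0

110100100110011


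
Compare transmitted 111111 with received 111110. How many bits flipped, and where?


XOR: 000001

1 error(s) at position(s): 5


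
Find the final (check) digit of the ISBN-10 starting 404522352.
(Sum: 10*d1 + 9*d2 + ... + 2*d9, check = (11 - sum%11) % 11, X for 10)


Weighted sum: 160
160 mod 11 = 6

Check digit: 5


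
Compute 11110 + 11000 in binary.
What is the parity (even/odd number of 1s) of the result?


11110 = 30
11000 = 24
Sum = 54 = 110110
1s count = 4

even parity (4 ones in 110110)


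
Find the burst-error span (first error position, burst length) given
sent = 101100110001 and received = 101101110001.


XOR: 000001000000

Burst at position 5, length 1


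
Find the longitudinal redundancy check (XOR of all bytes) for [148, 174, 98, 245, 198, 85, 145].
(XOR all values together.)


XOR chain: 148 ^ 174 ^ 98 ^ 245 ^ 198 ^ 85 ^ 145 = 175

175


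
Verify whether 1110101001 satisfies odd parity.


Number of 1s: 6

No, parity error (6 ones)


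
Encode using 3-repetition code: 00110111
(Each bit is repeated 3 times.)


Each bit -> 3 copies

000000111111000111111111


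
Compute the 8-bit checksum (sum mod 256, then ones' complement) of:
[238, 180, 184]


Sum = 602 mod 256 = 90
Complement = 165

165


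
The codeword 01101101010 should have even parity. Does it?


Number of 1s: 6

Yes, parity is correct (6 ones)


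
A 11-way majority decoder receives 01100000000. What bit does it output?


Ones: 2 out of 11
Threshold: 6

0 (2/11 voted 1)


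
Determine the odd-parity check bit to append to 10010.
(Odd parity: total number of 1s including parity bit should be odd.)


Number of 1s in data: 2
Parity bit: 1

1


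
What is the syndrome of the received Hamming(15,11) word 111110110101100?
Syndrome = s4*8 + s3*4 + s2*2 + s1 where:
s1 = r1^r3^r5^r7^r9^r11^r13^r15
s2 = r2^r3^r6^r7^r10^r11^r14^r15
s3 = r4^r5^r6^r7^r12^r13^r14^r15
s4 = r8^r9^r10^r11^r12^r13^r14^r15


s1=1, s2=0, s3=1, s4=0

Syndrome = 5 (error at position 5)


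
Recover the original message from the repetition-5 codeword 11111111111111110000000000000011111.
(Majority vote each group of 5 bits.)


Groups: 11111, 11111, 11111, 10000, 00000, 00000, 11111
Majority votes: 1110001

1110001


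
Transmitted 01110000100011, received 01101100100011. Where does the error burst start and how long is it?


XOR: 00011100000000

Burst at position 3, length 3


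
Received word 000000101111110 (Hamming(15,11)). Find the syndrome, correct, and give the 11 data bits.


Syndrome = 0: no error detected

Data: 00011111110 (no errors)


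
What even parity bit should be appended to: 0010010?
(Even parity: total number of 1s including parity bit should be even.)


Number of 1s in data: 2
Parity bit: 0

0


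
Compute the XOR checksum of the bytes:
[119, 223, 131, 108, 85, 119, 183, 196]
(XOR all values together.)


XOR chain: 119 ^ 223 ^ 131 ^ 108 ^ 85 ^ 119 ^ 183 ^ 196 = 22

22


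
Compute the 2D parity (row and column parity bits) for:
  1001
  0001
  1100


Row parities: 010
Column parities: 0100

Row P: 010, Col P: 0100, Corner: 1


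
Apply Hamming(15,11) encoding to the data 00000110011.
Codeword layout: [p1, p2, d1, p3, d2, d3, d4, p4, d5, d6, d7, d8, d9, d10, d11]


Parity bits: p1=0, p2=0, p3=0, p4=0

000000000110011


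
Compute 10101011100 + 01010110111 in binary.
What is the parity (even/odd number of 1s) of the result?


10101011100 = 1372
01010110111 = 695
Sum = 2067 = 100000010011
1s count = 4

even parity (4 ones in 100000010011)


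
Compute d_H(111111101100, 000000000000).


XOR: 111111101100
Count of 1s: 9

9


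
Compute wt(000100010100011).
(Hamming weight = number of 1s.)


Counting 1s in 000100010100011

5


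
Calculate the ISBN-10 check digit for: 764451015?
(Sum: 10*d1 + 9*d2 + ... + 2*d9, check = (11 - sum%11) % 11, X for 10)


Weighted sum: 232
232 mod 11 = 1

Check digit: X


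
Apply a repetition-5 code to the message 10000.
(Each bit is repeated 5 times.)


Each bit -> 5 copies

1111100000000000000000000


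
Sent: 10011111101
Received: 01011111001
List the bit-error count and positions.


XOR: 11000000100

3 error(s) at position(s): 0, 1, 8


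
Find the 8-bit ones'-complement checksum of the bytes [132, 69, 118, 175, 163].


Sum = 657 mod 256 = 145
Complement = 110

110


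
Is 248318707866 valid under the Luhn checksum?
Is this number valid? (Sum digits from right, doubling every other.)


Luhn sum = 55
55 mod 10 = 5

Invalid (Luhn sum mod 10 = 5)


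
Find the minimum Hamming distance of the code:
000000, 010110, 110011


Comparing all pairs, minimum distance: 3
Can detect 2 errors, correct 1 errors

3


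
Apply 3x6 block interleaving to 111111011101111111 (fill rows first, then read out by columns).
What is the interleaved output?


Matrix:
  111111
  011101
  111111
Read columns: 101111111111101111

101111111111101111


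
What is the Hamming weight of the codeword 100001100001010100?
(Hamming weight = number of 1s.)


Counting 1s in 100001100001010100

6


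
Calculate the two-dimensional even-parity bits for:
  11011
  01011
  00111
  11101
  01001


Row parities: 01100
Column parities: 00011

Row P: 01100, Col P: 00011, Corner: 0


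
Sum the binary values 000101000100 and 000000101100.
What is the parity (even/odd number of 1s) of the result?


000101000100 = 324
000000101100 = 44
Sum = 368 = 101110000
1s count = 4

even parity (4 ones in 101110000)


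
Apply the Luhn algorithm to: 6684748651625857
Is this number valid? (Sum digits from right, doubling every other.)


Luhn sum = 66
66 mod 10 = 6

Invalid (Luhn sum mod 10 = 6)


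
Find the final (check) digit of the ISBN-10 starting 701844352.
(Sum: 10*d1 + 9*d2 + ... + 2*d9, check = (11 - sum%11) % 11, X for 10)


Weighted sum: 209
209 mod 11 = 0

Check digit: 0


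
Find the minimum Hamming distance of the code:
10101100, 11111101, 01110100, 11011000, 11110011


Comparing all pairs, minimum distance: 3
Can detect 2 errors, correct 1 errors

3


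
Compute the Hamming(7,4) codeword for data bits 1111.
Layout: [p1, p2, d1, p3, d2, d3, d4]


Parity bits: p1=1, p2=1, p3=1

1111111


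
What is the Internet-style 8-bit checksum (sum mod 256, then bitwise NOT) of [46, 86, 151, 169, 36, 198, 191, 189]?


Sum = 1066 mod 256 = 42
Complement = 213

213


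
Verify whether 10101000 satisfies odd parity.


Number of 1s: 3

Yes, parity is correct (3 ones)


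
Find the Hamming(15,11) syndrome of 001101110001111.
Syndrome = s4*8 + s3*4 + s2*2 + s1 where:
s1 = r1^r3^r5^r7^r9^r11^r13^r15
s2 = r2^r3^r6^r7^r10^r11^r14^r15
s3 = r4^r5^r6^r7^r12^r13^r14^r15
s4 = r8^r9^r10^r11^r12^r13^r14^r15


s1=0, s2=1, s3=1, s4=1

Syndrome = 14 (error at position 14)


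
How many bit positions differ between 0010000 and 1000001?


XOR: 1010001
Count of 1s: 3

3


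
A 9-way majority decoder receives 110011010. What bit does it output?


Ones: 5 out of 9
Threshold: 5

1 (5/9 voted 1)


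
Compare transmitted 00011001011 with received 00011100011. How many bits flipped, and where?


XOR: 00000101000

2 error(s) at position(s): 5, 7


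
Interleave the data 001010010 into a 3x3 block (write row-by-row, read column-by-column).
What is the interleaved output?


Matrix:
  001
  010
  010
Read columns: 000011100

000011100


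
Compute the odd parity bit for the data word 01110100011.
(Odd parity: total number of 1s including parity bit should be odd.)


Number of 1s in data: 6
Parity bit: 1

1


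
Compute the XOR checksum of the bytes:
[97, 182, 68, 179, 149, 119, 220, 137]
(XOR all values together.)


XOR chain: 97 ^ 182 ^ 68 ^ 179 ^ 149 ^ 119 ^ 220 ^ 137 = 151

151


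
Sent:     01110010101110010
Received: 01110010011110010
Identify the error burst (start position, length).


XOR: 00000000110000000

Burst at position 8, length 2


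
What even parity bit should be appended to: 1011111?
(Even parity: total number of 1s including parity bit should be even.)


Number of 1s in data: 6
Parity bit: 0

0


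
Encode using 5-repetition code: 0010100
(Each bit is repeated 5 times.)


Each bit -> 5 copies

00000000001111100000111110000000000


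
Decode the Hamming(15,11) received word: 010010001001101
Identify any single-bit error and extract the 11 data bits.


Syndrome = 0: no error detected

Data: 01001001101 (no errors)


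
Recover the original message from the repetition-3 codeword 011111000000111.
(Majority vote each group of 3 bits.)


Groups: 011, 111, 000, 000, 111
Majority votes: 11001

11001


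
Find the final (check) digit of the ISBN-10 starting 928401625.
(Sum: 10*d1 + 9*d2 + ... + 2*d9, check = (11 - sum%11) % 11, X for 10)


Weighted sum: 245
245 mod 11 = 3

Check digit: 8


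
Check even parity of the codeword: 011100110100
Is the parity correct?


Number of 1s: 6

Yes, parity is correct (6 ones)


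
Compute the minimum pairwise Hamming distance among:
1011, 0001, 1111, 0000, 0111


Comparing all pairs, minimum distance: 1
Can detect 0 errors, correct 0 errors

1


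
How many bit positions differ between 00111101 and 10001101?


XOR: 10110000
Count of 1s: 3

3


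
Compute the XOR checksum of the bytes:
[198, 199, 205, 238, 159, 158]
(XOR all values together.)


XOR chain: 198 ^ 199 ^ 205 ^ 238 ^ 159 ^ 158 = 35

35


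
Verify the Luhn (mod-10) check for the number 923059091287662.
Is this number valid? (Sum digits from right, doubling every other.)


Luhn sum = 68
68 mod 10 = 8

Invalid (Luhn sum mod 10 = 8)


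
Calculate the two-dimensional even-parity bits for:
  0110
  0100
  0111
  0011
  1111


Row parities: 01100
Column parities: 1001

Row P: 01100, Col P: 1001, Corner: 0


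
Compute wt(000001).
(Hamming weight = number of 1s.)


Counting 1s in 000001

1


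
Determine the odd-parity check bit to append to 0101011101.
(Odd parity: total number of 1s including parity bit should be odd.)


Number of 1s in data: 6
Parity bit: 1

1


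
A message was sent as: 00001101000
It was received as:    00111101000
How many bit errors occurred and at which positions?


XOR: 00110000000

2 error(s) at position(s): 2, 3


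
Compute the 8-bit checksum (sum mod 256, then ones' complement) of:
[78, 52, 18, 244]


Sum = 392 mod 256 = 136
Complement = 119

119


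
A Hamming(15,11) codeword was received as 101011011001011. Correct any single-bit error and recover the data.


Syndrome = 13: error at position 13

Data: 11101001111 (corrected bit 13)


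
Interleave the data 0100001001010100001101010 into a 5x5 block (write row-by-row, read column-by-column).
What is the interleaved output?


Matrix:
  01000
  01001
  01010
  00011
  01010
Read columns: 0000011101000000011101010

0000011101000000011101010


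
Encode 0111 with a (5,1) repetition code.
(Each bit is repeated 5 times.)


Each bit -> 5 copies

00000111111111111111


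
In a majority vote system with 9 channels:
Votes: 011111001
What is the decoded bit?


Ones: 6 out of 9
Threshold: 5

1 (6/9 voted 1)


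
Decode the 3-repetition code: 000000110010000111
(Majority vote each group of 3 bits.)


Groups: 000, 000, 110, 010, 000, 111
Majority votes: 001001

001001


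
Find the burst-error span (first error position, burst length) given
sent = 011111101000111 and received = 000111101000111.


XOR: 011000000000000

Burst at position 1, length 2


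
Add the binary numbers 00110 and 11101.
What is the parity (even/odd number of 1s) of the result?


00110 = 6
11101 = 29
Sum = 35 = 100011
1s count = 3

odd parity (3 ones in 100011)


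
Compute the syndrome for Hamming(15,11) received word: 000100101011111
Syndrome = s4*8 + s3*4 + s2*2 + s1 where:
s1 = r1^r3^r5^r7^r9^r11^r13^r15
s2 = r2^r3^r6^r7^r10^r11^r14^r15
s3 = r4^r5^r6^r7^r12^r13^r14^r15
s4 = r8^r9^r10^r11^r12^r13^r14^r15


s1=1, s2=0, s3=0, s4=0

Syndrome = 1 (error at position 1)


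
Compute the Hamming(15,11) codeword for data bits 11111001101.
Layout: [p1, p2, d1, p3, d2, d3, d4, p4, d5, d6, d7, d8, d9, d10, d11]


Parity bits: p1=0, p2=0, p3=0, p4=0

001011101001101


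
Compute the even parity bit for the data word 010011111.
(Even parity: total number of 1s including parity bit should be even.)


Number of 1s in data: 6
Parity bit: 0

0


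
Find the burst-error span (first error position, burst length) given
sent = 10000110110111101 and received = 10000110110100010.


XOR: 00000000000011111

Burst at position 12, length 5


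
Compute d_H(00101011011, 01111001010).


XOR: 01010010001
Count of 1s: 4

4


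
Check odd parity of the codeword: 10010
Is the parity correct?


Number of 1s: 2

No, parity error (2 ones)


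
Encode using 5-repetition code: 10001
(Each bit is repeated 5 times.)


Each bit -> 5 copies

1111100000000000000011111


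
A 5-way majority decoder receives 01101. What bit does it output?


Ones: 3 out of 5
Threshold: 3

1 (3/5 voted 1)


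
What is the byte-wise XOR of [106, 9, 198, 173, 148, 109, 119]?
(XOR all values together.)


XOR chain: 106 ^ 9 ^ 198 ^ 173 ^ 148 ^ 109 ^ 119 = 134

134


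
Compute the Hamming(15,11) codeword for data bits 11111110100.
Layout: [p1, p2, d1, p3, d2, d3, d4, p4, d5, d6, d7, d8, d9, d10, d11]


Parity bits: p1=0, p2=1, p3=0, p4=0

011011101110100


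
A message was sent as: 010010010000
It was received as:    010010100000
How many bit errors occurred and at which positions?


XOR: 000000110000

2 error(s) at position(s): 6, 7


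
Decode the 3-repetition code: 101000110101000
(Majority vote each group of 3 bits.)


Groups: 101, 000, 110, 101, 000
Majority votes: 10110

10110


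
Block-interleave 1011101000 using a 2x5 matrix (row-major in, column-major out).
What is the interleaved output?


Matrix:
  10111
  01000
Read columns: 1001101010

1001101010


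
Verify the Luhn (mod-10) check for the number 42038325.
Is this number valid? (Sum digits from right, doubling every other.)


Luhn sum = 32
32 mod 10 = 2

Invalid (Luhn sum mod 10 = 2)


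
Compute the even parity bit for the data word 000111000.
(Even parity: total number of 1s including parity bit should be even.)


Number of 1s in data: 3
Parity bit: 1

1


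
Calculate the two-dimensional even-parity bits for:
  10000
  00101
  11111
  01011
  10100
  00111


Row parities: 101101
Column parities: 10010

Row P: 101101, Col P: 10010, Corner: 0


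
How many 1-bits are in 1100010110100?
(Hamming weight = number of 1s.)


Counting 1s in 1100010110100

6


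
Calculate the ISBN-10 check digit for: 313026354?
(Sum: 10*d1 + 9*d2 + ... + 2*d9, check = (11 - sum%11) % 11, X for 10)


Weighted sum: 140
140 mod 11 = 8

Check digit: 3


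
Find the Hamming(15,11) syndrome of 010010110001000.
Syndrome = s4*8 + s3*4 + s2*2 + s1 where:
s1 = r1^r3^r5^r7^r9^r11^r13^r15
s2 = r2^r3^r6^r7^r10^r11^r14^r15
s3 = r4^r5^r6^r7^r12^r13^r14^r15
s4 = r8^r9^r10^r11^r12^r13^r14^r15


s1=0, s2=0, s3=1, s4=0

Syndrome = 4 (error at position 4)


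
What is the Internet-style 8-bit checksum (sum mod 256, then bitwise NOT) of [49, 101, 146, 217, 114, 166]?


Sum = 793 mod 256 = 25
Complement = 230

230


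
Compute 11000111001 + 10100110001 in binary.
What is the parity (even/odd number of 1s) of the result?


11000111001 = 1593
10100110001 = 1329
Sum = 2922 = 101101101010
1s count = 7

odd parity (7 ones in 101101101010)


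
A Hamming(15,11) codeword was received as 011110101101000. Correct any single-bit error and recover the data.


Syndrome = 8: error at position 8

Data: 11011101000 (corrected bit 8)


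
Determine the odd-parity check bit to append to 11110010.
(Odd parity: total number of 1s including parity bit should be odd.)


Number of 1s in data: 5
Parity bit: 0

0


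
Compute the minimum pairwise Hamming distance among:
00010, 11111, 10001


Comparing all pairs, minimum distance: 3
Can detect 2 errors, correct 1 errors

3


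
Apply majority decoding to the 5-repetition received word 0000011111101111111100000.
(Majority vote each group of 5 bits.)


Groups: 00000, 11111, 10111, 11111, 00000
Majority votes: 01110

01110


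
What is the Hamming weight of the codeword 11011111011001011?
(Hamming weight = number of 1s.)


Counting 1s in 11011111011001011

12


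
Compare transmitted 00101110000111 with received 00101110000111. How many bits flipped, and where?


XOR: 00000000000000

0 errors (received matches sent)


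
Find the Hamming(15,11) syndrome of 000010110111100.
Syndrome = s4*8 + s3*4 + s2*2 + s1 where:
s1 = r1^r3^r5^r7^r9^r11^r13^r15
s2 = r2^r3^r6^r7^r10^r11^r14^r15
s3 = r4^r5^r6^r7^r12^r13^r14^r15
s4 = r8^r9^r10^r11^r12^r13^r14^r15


s1=0, s2=1, s3=0, s4=1

Syndrome = 10 (error at position 10)


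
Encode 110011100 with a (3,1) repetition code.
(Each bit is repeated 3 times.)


Each bit -> 3 copies

111111000000111111111000000


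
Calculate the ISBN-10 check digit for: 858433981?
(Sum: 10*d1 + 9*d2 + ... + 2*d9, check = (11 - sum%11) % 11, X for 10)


Weighted sum: 312
312 mod 11 = 4

Check digit: 7


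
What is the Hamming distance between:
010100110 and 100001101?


XOR: 110101011
Count of 1s: 6

6


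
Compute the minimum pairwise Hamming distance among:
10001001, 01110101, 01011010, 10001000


Comparing all pairs, minimum distance: 1
Can detect 0 errors, correct 0 errors

1


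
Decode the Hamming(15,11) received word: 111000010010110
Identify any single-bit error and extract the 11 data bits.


Syndrome = 0: no error detected

Data: 10000010110 (no errors)


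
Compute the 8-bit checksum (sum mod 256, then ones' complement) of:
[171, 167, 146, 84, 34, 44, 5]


Sum = 651 mod 256 = 139
Complement = 116

116


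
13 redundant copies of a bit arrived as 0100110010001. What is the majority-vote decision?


Ones: 5 out of 13
Threshold: 7

0 (5/13 voted 1)


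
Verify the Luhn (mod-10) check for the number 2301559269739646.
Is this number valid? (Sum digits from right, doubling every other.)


Luhn sum = 74
74 mod 10 = 4

Invalid (Luhn sum mod 10 = 4)


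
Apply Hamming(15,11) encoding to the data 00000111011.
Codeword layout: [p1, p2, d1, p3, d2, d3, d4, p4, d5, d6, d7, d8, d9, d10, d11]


Parity bits: p1=0, p2=0, p3=1, p4=1

000100010111011


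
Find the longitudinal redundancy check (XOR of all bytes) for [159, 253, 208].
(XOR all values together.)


XOR chain: 159 ^ 253 ^ 208 = 178

178


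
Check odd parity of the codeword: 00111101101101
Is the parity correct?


Number of 1s: 9

Yes, parity is correct (9 ones)


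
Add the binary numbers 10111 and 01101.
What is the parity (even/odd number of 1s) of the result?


10111 = 23
01101 = 13
Sum = 36 = 100100
1s count = 2

even parity (2 ones in 100100)


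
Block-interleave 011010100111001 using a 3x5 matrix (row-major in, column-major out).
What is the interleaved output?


Matrix:
  01101
  01001
  11001
Read columns: 001111100000111

001111100000111


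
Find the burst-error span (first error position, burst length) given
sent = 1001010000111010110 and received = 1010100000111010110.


XOR: 0011110000000000000

Burst at position 2, length 4


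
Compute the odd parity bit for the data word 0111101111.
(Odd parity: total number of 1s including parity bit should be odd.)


Number of 1s in data: 8
Parity bit: 1

1


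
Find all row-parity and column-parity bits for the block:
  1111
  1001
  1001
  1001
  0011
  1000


Row parities: 000001
Column parities: 1101

Row P: 000001, Col P: 1101, Corner: 1


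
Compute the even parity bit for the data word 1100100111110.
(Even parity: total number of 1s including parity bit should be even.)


Number of 1s in data: 8
Parity bit: 0

0


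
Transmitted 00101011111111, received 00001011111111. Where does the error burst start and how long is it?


XOR: 00100000000000

Burst at position 2, length 1


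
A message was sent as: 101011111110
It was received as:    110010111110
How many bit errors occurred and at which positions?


XOR: 011001000000

3 error(s) at position(s): 1, 2, 5


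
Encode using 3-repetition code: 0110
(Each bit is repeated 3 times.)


Each bit -> 3 copies

000111111000


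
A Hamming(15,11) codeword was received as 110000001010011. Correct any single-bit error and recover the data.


Syndrome = 0: no error detected

Data: 00001010011 (no errors)


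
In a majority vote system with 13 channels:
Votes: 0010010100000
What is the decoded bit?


Ones: 3 out of 13
Threshold: 7

0 (3/13 voted 1)


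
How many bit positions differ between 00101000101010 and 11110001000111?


XOR: 11011001101101
Count of 1s: 9

9


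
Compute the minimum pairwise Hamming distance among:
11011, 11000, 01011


Comparing all pairs, minimum distance: 1
Can detect 0 errors, correct 0 errors

1


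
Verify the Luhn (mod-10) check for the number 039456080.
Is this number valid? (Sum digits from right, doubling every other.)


Luhn sum = 38
38 mod 10 = 8

Invalid (Luhn sum mod 10 = 8)


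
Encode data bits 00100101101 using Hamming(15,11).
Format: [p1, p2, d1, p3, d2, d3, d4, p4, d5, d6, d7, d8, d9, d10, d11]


Parity bits: p1=0, p2=1, p3=0, p4=0

010001000101101


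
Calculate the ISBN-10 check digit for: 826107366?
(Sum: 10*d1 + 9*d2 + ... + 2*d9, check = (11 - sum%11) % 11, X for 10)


Weighted sum: 230
230 mod 11 = 10

Check digit: 1


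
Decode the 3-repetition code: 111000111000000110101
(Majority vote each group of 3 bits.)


Groups: 111, 000, 111, 000, 000, 110, 101
Majority votes: 1010011

1010011


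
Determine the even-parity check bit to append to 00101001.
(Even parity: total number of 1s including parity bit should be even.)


Number of 1s in data: 3
Parity bit: 1

1


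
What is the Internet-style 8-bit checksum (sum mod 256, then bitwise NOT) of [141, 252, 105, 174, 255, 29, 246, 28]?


Sum = 1230 mod 256 = 206
Complement = 49

49


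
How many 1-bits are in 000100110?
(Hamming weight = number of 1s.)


Counting 1s in 000100110

3


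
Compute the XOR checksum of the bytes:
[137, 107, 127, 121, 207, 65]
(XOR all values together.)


XOR chain: 137 ^ 107 ^ 127 ^ 121 ^ 207 ^ 65 = 106

106


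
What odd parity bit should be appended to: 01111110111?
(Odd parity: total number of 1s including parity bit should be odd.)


Number of 1s in data: 9
Parity bit: 0

0


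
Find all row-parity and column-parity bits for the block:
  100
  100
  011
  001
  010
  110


Row parities: 110110
Column parities: 110

Row P: 110110, Col P: 110, Corner: 0


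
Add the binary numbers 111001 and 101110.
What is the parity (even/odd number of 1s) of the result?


111001 = 57
101110 = 46
Sum = 103 = 1100111
1s count = 5

odd parity (5 ones in 1100111)


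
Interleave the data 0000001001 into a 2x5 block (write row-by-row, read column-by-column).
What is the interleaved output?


Matrix:
  00000
  01001
Read columns: 0001000001

0001000001


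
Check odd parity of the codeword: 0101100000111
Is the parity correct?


Number of 1s: 6

No, parity error (6 ones)


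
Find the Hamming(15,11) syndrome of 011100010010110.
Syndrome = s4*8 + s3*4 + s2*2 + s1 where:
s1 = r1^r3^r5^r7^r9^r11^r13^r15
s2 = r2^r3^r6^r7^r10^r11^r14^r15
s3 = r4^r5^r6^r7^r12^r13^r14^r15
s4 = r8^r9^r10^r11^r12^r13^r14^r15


s1=1, s2=0, s3=1, s4=0

Syndrome = 5 (error at position 5)


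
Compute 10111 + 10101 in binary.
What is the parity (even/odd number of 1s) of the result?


10111 = 23
10101 = 21
Sum = 44 = 101100
1s count = 3

odd parity (3 ones in 101100)


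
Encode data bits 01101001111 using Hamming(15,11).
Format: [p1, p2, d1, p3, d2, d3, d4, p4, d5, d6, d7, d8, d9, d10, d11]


Parity bits: p1=0, p2=1, p3=0, p4=1

010011011001111


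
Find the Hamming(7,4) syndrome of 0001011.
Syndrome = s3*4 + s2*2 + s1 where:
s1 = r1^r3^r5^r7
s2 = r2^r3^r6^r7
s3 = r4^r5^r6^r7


s1=1, s2=0, s3=1

Syndrome = 5 (error at position 5)


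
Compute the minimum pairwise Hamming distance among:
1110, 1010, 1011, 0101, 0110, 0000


Comparing all pairs, minimum distance: 1
Can detect 0 errors, correct 0 errors

1


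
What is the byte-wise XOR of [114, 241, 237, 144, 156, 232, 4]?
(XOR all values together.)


XOR chain: 114 ^ 241 ^ 237 ^ 144 ^ 156 ^ 232 ^ 4 = 142

142


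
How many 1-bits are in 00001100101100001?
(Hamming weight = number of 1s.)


Counting 1s in 00001100101100001

6


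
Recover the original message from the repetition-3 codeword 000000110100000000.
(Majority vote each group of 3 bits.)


Groups: 000, 000, 110, 100, 000, 000
Majority votes: 001000

001000


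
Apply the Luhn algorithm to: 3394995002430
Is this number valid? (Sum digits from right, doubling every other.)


Luhn sum = 63
63 mod 10 = 3

Invalid (Luhn sum mod 10 = 3)


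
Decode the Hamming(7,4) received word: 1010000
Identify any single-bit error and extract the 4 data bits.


Syndrome = 2: error at position 2

Data: 1000 (corrected bit 2)


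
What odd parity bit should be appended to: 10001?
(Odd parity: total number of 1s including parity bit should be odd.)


Number of 1s in data: 2
Parity bit: 1

1


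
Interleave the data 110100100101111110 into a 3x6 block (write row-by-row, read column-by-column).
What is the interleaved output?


Matrix:
  110100
  100101
  111110
Read columns: 111101001111001010

111101001111001010


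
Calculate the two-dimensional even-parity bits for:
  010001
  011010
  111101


Row parities: 011
Column parities: 110110

Row P: 011, Col P: 110110, Corner: 0


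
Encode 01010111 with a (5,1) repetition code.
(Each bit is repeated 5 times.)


Each bit -> 5 copies

0000011111000001111100000111111111111111


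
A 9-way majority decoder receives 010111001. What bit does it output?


Ones: 5 out of 9
Threshold: 5

1 (5/9 voted 1)


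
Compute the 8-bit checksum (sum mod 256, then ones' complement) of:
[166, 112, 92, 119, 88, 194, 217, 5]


Sum = 993 mod 256 = 225
Complement = 30

30


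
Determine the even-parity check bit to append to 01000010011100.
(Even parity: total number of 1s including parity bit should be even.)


Number of 1s in data: 5
Parity bit: 1

1


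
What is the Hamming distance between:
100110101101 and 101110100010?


XOR: 001000001111
Count of 1s: 5

5


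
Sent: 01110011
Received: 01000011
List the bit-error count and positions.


XOR: 00110000

2 error(s) at position(s): 2, 3


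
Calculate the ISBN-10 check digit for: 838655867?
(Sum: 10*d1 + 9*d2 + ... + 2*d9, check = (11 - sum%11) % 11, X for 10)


Weighted sum: 332
332 mod 11 = 2

Check digit: 9


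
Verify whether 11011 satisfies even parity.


Number of 1s: 4

Yes, parity is correct (4 ones)


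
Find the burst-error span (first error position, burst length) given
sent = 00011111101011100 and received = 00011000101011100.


XOR: 00000111000000000

Burst at position 5, length 3


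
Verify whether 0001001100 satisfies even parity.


Number of 1s: 3

No, parity error (3 ones)


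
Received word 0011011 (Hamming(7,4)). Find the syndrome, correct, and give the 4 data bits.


Syndrome = 6: error at position 6

Data: 1001 (corrected bit 6)


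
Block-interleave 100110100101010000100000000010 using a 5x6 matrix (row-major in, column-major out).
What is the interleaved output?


Matrix:
  100110
  100101
  010000
  100000
  000010
Read columns: 110100010000000110001000101000

110100010000000110001000101000


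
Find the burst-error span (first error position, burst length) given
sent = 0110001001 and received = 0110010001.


XOR: 0000011000

Burst at position 5, length 2


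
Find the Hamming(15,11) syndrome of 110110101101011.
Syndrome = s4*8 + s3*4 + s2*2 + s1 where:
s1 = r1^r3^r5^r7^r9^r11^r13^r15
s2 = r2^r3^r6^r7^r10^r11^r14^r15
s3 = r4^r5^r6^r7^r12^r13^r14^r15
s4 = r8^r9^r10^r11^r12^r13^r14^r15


s1=1, s2=1, s3=0, s4=1

Syndrome = 11 (error at position 11)


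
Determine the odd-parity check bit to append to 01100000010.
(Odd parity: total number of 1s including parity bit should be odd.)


Number of 1s in data: 3
Parity bit: 0

0


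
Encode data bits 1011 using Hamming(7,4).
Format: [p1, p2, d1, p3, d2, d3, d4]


Parity bits: p1=0, p2=1, p3=0

0110011


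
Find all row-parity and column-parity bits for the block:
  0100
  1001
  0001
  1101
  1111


Row parities: 10110
Column parities: 1110

Row P: 10110, Col P: 1110, Corner: 1


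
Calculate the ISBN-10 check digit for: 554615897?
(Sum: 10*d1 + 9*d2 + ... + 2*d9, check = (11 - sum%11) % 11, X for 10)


Weighted sum: 273
273 mod 11 = 9

Check digit: 2


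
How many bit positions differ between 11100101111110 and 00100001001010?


XOR: 11000100110100
Count of 1s: 6

6


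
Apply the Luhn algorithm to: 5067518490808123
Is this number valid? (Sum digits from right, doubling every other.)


Luhn sum = 55
55 mod 10 = 5

Invalid (Luhn sum mod 10 = 5)


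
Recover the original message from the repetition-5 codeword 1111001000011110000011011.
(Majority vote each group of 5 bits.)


Groups: 11110, 01000, 01111, 00000, 11011
Majority votes: 10101

10101


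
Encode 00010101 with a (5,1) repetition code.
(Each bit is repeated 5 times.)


Each bit -> 5 copies

0000000000000001111100000111110000011111


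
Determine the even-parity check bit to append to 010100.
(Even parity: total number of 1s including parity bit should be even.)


Number of 1s in data: 2
Parity bit: 0

0


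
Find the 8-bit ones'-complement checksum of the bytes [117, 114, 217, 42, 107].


Sum = 597 mod 256 = 85
Complement = 170

170


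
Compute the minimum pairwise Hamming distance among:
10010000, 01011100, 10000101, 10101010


Comparing all pairs, minimum distance: 3
Can detect 2 errors, correct 1 errors

3


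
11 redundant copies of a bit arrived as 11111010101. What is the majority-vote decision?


Ones: 8 out of 11
Threshold: 6

1 (8/11 voted 1)


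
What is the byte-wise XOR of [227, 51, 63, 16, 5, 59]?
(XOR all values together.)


XOR chain: 227 ^ 51 ^ 63 ^ 16 ^ 5 ^ 59 = 193

193


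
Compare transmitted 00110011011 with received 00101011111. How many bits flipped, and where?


XOR: 00011000100

3 error(s) at position(s): 3, 4, 8


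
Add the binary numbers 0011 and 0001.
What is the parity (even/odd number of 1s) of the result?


0011 = 3
0001 = 1
Sum = 4 = 100
1s count = 1

odd parity (1 ones in 100)
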